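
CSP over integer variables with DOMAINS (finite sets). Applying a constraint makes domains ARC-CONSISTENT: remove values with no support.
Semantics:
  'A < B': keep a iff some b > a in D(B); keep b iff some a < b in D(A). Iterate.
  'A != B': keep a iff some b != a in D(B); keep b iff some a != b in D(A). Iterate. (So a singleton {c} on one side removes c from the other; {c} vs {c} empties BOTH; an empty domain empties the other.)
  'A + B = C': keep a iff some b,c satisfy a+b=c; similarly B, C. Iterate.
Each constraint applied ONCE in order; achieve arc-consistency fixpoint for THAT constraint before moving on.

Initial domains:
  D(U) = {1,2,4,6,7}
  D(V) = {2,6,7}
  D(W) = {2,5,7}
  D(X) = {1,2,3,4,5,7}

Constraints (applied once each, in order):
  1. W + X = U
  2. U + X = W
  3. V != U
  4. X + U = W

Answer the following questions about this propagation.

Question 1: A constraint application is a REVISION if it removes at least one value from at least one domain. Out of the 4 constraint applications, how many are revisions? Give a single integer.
Answer: 2

Derivation:
Constraint 1 (W + X = U) on D(W)={2,5,7} D(X)={1,2,3,4,5,7} D(U)={1,2,4,6,7}: W {2,5,7}->{2,5}; X {1,2,3,4,5,7}->{1,2,4,5}; U {1,2,4,6,7}->{4,6,7} => REVISION
Constraint 2 (U + X = W) on D(U)={4,6,7} D(X)={1,2,4,5} D(W)={2,5}: U {4,6,7}->{4}; X {1,2,4,5}->{1}; W {2,5}->{5} => REVISION
Constraint 3 (V != U) on D(V)={2,6,7} D(U)={4}: no change => not a revision
Constraint 4 (X + U = W) on D(X)={1} D(U)={4} D(W)={5}: no change => not a revision
Total revisions = 2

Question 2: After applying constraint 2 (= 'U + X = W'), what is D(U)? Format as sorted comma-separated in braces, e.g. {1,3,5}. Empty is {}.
Constraint 1 (W + X = U) on D(W)={2,5,7} D(X)={1,2,3,4,5,7} D(U)={1,2,4,6,7}: W {2,5,7}->{2,5}; X {1,2,3,4,5,7}->{1,2,4,5}; U {1,2,4,6,7}->{4,6,7}
Constraint 2 (U + X = W) on D(U)={4,6,7} D(X)={1,2,4,5} D(W)={2,5}: U {4,6,7}->{4}; X {1,2,4,5}->{1}; W {2,5}->{5}
So after constraint 2: D(U) = {4}

Answer: {4}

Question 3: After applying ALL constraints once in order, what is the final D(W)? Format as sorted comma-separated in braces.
Constraint 1 (W + X = U) on D(W)={2,5,7} D(X)={1,2,3,4,5,7} D(U)={1,2,4,6,7}: W {2,5,7}->{2,5}; X {1,2,3,4,5,7}->{1,2,4,5}; U {1,2,4,6,7}->{4,6,7}
Constraint 2 (U + X = W) on D(U)={4,6,7} D(X)={1,2,4,5} D(W)={2,5}: U {4,6,7}->{4}; X {1,2,4,5}->{1}; W {2,5}->{5}
Constraint 3 (V != U) on D(V)={2,6,7} D(U)={4}: no change
Constraint 4 (X + U = W) on D(X)={1} D(U)={4} D(W)={5}: no change
So after all 4 constraints: D(W) = {5}

Answer: {5}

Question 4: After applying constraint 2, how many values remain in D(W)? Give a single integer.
Answer: 1

Derivation:
Constraint 1 (W + X = U) on D(W)={2,5,7} D(X)={1,2,3,4,5,7} D(U)={1,2,4,6,7}: W {2,5,7}->{2,5}; X {1,2,3,4,5,7}->{1,2,4,5}; U {1,2,4,6,7}->{4,6,7}
Constraint 2 (U + X = W) on D(U)={4,6,7} D(X)={1,2,4,5} D(W)={2,5}: U {4,6,7}->{4}; X {1,2,4,5}->{1}; W {2,5}->{5}
So after constraint 2: D(W)={5}, size = 1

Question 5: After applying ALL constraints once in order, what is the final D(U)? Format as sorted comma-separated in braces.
Constraint 1 (W + X = U) on D(W)={2,5,7} D(X)={1,2,3,4,5,7} D(U)={1,2,4,6,7}: W {2,5,7}->{2,5}; X {1,2,3,4,5,7}->{1,2,4,5}; U {1,2,4,6,7}->{4,6,7}
Constraint 2 (U + X = W) on D(U)={4,6,7} D(X)={1,2,4,5} D(W)={2,5}: U {4,6,7}->{4}; X {1,2,4,5}->{1}; W {2,5}->{5}
Constraint 3 (V != U) on D(V)={2,6,7} D(U)={4}: no change
Constraint 4 (X + U = W) on D(X)={1} D(U)={4} D(W)={5}: no change
So after all 4 constraints: D(U) = {4}

Answer: {4}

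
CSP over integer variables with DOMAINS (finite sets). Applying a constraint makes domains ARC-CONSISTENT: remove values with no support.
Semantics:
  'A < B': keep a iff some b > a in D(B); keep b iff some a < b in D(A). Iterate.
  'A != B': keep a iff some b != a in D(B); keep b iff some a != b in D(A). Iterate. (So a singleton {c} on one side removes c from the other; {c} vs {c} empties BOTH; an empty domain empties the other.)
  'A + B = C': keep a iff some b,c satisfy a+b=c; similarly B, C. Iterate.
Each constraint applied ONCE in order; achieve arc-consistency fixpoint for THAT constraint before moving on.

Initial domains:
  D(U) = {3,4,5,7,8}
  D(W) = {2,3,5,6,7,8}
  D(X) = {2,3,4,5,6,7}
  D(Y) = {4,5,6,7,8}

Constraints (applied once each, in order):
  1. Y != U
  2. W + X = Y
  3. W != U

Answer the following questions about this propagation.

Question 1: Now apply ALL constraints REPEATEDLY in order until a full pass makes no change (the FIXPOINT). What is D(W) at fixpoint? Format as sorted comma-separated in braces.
Answer: {2,3,5,6}

Derivation:
pass 0 (initial): D(W)={2,3,5,6,7,8}
pass 1: W {2,3,5,6,7,8}->{2,3,5,6}; X {2,3,4,5,6,7}->{2,3,4,5,6}
pass 2: no change
Fixpoint after 2 passes: D(W) = {2,3,5,6}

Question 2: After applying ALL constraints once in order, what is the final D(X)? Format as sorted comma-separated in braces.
Constraint 1 (Y != U) on D(Y)={4,5,6,7,8} D(U)={3,4,5,7,8}: no change
Constraint 2 (W + X = Y) on D(W)={2,3,5,6,7,8} D(X)={2,3,4,5,6,7} D(Y)={4,5,6,7,8}: W {2,3,5,6,7,8}->{2,3,5,6}; X {2,3,4,5,6,7}->{2,3,4,5,6}
Constraint 3 (W != U) on D(W)={2,3,5,6} D(U)={3,4,5,7,8}: no change
So after all 3 constraints: D(X) = {2,3,4,5,6}

Answer: {2,3,4,5,6}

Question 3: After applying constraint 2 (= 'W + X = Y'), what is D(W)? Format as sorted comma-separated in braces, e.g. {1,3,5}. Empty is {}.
Answer: {2,3,5,6}

Derivation:
Constraint 1 (Y != U) on D(Y)={4,5,6,7,8} D(U)={3,4,5,7,8}: no change
Constraint 2 (W + X = Y) on D(W)={2,3,5,6,7,8} D(X)={2,3,4,5,6,7} D(Y)={4,5,6,7,8}: W {2,3,5,6,7,8}->{2,3,5,6}; X {2,3,4,5,6,7}->{2,3,4,5,6}
So after constraint 2: D(W) = {2,3,5,6}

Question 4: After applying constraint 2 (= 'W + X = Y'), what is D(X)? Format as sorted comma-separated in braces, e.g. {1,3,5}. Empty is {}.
Answer: {2,3,4,5,6}

Derivation:
Constraint 1 (Y != U) on D(Y)={4,5,6,7,8} D(U)={3,4,5,7,8}: no change
Constraint 2 (W + X = Y) on D(W)={2,3,5,6,7,8} D(X)={2,3,4,5,6,7} D(Y)={4,5,6,7,8}: W {2,3,5,6,7,8}->{2,3,5,6}; X {2,3,4,5,6,7}->{2,3,4,5,6}
So after constraint 2: D(X) = {2,3,4,5,6}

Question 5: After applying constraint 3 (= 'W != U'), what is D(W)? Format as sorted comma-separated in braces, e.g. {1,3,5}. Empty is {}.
Answer: {2,3,5,6}

Derivation:
Constraint 1 (Y != U) on D(Y)={4,5,6,7,8} D(U)={3,4,5,7,8}: no change
Constraint 2 (W + X = Y) on D(W)={2,3,5,6,7,8} D(X)={2,3,4,5,6,7} D(Y)={4,5,6,7,8}: W {2,3,5,6,7,8}->{2,3,5,6}; X {2,3,4,5,6,7}->{2,3,4,5,6}
Constraint 3 (W != U) on D(W)={2,3,5,6} D(U)={3,4,5,7,8}: no change
So after constraint 3: D(W) = {2,3,5,6}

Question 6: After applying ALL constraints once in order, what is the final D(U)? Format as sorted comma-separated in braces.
Constraint 1 (Y != U) on D(Y)={4,5,6,7,8} D(U)={3,4,5,7,8}: no change
Constraint 2 (W + X = Y) on D(W)={2,3,5,6,7,8} D(X)={2,3,4,5,6,7} D(Y)={4,5,6,7,8}: W {2,3,5,6,7,8}->{2,3,5,6}; X {2,3,4,5,6,7}->{2,3,4,5,6}
Constraint 3 (W != U) on D(W)={2,3,5,6} D(U)={3,4,5,7,8}: no change
So after all 3 constraints: D(U) = {3,4,5,7,8}

Answer: {3,4,5,7,8}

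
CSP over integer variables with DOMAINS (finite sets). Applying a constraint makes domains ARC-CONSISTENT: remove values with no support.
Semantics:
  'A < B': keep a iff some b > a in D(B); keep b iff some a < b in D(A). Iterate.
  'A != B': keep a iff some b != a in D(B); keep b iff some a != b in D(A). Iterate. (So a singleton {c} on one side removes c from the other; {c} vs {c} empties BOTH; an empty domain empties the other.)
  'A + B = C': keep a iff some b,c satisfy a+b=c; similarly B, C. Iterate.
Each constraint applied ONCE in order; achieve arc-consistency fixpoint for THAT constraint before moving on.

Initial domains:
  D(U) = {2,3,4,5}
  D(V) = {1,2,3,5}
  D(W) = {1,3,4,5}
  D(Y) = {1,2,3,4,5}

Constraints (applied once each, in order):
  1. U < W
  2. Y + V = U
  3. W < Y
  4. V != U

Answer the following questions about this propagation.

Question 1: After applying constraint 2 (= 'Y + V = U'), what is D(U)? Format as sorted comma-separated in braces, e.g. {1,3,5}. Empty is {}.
Answer: {2,3,4}

Derivation:
Constraint 1 (U < W) on D(U)={2,3,4,5} D(W)={1,3,4,5}: U {2,3,4,5}->{2,3,4}; W {1,3,4,5}->{3,4,5}
Constraint 2 (Y + V = U) on D(Y)={1,2,3,4,5} D(V)={1,2,3,5} D(U)={2,3,4}: Y {1,2,3,4,5}->{1,2,3}; V {1,2,3,5}->{1,2,3}
So after constraint 2: D(U) = {2,3,4}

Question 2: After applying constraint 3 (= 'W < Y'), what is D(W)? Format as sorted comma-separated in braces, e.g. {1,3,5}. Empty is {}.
Answer: {}

Derivation:
Constraint 1 (U < W) on D(U)={2,3,4,5} D(W)={1,3,4,5}: U {2,3,4,5}->{2,3,4}; W {1,3,4,5}->{3,4,5}
Constraint 2 (Y + V = U) on D(Y)={1,2,3,4,5} D(V)={1,2,3,5} D(U)={2,3,4}: Y {1,2,3,4,5}->{1,2,3}; V {1,2,3,5}->{1,2,3}
Constraint 3 (W < Y) on D(W)={3,4,5} D(Y)={1,2,3}: W {3,4,5}->{}; Y {1,2,3}->{}
So after constraint 3: D(W) = {}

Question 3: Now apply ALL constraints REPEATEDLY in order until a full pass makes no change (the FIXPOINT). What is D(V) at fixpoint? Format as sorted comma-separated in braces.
Answer: {}

Derivation:
pass 0 (initial): D(V)={1,2,3,5}
pass 1: U {2,3,4,5}->{2,3,4}; V {1,2,3,5}->{1,2,3}; W {1,3,4,5}->{}; Y {1,2,3,4,5}->{}
pass 2: U {2,3,4}->{}; V {1,2,3}->{}
pass 3: no change
Fixpoint after 3 passes: D(V) = {}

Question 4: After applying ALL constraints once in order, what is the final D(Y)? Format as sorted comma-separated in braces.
Answer: {}

Derivation:
Constraint 1 (U < W) on D(U)={2,3,4,5} D(W)={1,3,4,5}: U {2,3,4,5}->{2,3,4}; W {1,3,4,5}->{3,4,5}
Constraint 2 (Y + V = U) on D(Y)={1,2,3,4,5} D(V)={1,2,3,5} D(U)={2,3,4}: Y {1,2,3,4,5}->{1,2,3}; V {1,2,3,5}->{1,2,3}
Constraint 3 (W < Y) on D(W)={3,4,5} D(Y)={1,2,3}: W {3,4,5}->{}; Y {1,2,3}->{}
Constraint 4 (V != U) on D(V)={1,2,3} D(U)={2,3,4}: no change
So after all 4 constraints: D(Y) = {}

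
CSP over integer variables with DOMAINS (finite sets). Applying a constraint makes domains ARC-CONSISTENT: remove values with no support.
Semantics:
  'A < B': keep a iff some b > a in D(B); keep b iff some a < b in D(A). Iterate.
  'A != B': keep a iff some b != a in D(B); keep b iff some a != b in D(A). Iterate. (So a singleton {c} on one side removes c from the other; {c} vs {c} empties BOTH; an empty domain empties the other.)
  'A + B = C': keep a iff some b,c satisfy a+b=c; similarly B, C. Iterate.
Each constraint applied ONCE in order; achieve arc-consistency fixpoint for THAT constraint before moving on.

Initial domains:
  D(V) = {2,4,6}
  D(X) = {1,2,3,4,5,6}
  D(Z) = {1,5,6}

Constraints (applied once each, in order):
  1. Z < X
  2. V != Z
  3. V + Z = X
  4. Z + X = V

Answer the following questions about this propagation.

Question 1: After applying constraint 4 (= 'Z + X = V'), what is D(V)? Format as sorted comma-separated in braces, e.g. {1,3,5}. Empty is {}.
Answer: {4}

Derivation:
Constraint 1 (Z < X) on D(Z)={1,5,6} D(X)={1,2,3,4,5,6}: Z {1,5,6}->{1,5}; X {1,2,3,4,5,6}->{2,3,4,5,6}
Constraint 2 (V != Z) on D(V)={2,4,6} D(Z)={1,5}: no change
Constraint 3 (V + Z = X) on D(V)={2,4,6} D(Z)={1,5} D(X)={2,3,4,5,6}: V {2,4,6}->{2,4}; Z {1,5}->{1}; X {2,3,4,5,6}->{3,5}
Constraint 4 (Z + X = V) on D(Z)={1} D(X)={3,5} D(V)={2,4}: X {3,5}->{3}; V {2,4}->{4}
So after constraint 4: D(V) = {4}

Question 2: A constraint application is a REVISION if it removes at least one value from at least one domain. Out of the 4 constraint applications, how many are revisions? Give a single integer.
Constraint 1 (Z < X) on D(Z)={1,5,6} D(X)={1,2,3,4,5,6}: Z {1,5,6}->{1,5}; X {1,2,3,4,5,6}->{2,3,4,5,6} => REVISION
Constraint 2 (V != Z) on D(V)={2,4,6} D(Z)={1,5}: no change => not a revision
Constraint 3 (V + Z = X) on D(V)={2,4,6} D(Z)={1,5} D(X)={2,3,4,5,6}: V {2,4,6}->{2,4}; Z {1,5}->{1}; X {2,3,4,5,6}->{3,5} => REVISION
Constraint 4 (Z + X = V) on D(Z)={1} D(X)={3,5} D(V)={2,4}: X {3,5}->{3}; V {2,4}->{4} => REVISION
Total revisions = 3

Answer: 3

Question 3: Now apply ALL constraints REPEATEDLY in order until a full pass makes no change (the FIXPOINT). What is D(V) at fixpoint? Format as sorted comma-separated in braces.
Answer: {}

Derivation:
pass 0 (initial): D(V)={2,4,6}
pass 1: V {2,4,6}->{4}; X {1,2,3,4,5,6}->{3}; Z {1,5,6}->{1}
pass 2: V {4}->{}; X {3}->{}; Z {1}->{}
pass 3: no change
Fixpoint after 3 passes: D(V) = {}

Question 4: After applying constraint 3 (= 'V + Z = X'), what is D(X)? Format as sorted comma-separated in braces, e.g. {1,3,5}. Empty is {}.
Answer: {3,5}

Derivation:
Constraint 1 (Z < X) on D(Z)={1,5,6} D(X)={1,2,3,4,5,6}: Z {1,5,6}->{1,5}; X {1,2,3,4,5,6}->{2,3,4,5,6}
Constraint 2 (V != Z) on D(V)={2,4,6} D(Z)={1,5}: no change
Constraint 3 (V + Z = X) on D(V)={2,4,6} D(Z)={1,5} D(X)={2,3,4,5,6}: V {2,4,6}->{2,4}; Z {1,5}->{1}; X {2,3,4,5,6}->{3,5}
So after constraint 3: D(X) = {3,5}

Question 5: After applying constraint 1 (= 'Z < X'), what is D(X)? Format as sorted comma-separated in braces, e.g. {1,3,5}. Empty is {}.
Constraint 1 (Z < X) on D(Z)={1,5,6} D(X)={1,2,3,4,5,6}: Z {1,5,6}->{1,5}; X {1,2,3,4,5,6}->{2,3,4,5,6}
So after constraint 1: D(X) = {2,3,4,5,6}

Answer: {2,3,4,5,6}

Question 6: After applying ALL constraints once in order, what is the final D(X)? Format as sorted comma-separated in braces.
Answer: {3}

Derivation:
Constraint 1 (Z < X) on D(Z)={1,5,6} D(X)={1,2,3,4,5,6}: Z {1,5,6}->{1,5}; X {1,2,3,4,5,6}->{2,3,4,5,6}
Constraint 2 (V != Z) on D(V)={2,4,6} D(Z)={1,5}: no change
Constraint 3 (V + Z = X) on D(V)={2,4,6} D(Z)={1,5} D(X)={2,3,4,5,6}: V {2,4,6}->{2,4}; Z {1,5}->{1}; X {2,3,4,5,6}->{3,5}
Constraint 4 (Z + X = V) on D(Z)={1} D(X)={3,5} D(V)={2,4}: X {3,5}->{3}; V {2,4}->{4}
So after all 4 constraints: D(X) = {3}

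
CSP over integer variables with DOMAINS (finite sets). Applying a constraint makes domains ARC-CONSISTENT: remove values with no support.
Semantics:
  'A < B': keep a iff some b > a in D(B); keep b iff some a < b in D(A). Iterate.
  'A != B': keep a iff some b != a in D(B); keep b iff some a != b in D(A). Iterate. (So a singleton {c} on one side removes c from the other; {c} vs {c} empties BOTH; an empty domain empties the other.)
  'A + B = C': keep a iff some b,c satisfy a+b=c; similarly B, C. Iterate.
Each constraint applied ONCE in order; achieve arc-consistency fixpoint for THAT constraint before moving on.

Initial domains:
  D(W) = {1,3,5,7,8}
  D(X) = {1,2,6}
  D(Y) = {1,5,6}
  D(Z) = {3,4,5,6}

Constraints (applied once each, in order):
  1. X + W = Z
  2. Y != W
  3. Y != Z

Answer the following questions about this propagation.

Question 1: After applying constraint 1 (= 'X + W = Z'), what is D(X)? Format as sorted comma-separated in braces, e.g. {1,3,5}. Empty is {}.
Constraint 1 (X + W = Z) on D(X)={1,2,6} D(W)={1,3,5,7,8} D(Z)={3,4,5,6}: X {1,2,6}->{1,2}; W {1,3,5,7,8}->{1,3,5}
So after constraint 1: D(X) = {1,2}

Answer: {1,2}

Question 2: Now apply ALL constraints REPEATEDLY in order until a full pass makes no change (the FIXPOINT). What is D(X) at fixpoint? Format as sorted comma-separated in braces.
pass 0 (initial): D(X)={1,2,6}
pass 1: W {1,3,5,7,8}->{1,3,5}; X {1,2,6}->{1,2}
pass 2: no change
Fixpoint after 2 passes: D(X) = {1,2}

Answer: {1,2}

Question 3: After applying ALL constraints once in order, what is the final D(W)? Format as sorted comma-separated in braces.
Constraint 1 (X + W = Z) on D(X)={1,2,6} D(W)={1,3,5,7,8} D(Z)={3,4,5,6}: X {1,2,6}->{1,2}; W {1,3,5,7,8}->{1,3,5}
Constraint 2 (Y != W) on D(Y)={1,5,6} D(W)={1,3,5}: no change
Constraint 3 (Y != Z) on D(Y)={1,5,6} D(Z)={3,4,5,6}: no change
So after all 3 constraints: D(W) = {1,3,5}

Answer: {1,3,5}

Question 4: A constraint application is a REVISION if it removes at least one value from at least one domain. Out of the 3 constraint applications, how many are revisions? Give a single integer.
Constraint 1 (X + W = Z) on D(X)={1,2,6} D(W)={1,3,5,7,8} D(Z)={3,4,5,6}: X {1,2,6}->{1,2}; W {1,3,5,7,8}->{1,3,5} => REVISION
Constraint 2 (Y != W) on D(Y)={1,5,6} D(W)={1,3,5}: no change => not a revision
Constraint 3 (Y != Z) on D(Y)={1,5,6} D(Z)={3,4,5,6}: no change => not a revision
Total revisions = 1

Answer: 1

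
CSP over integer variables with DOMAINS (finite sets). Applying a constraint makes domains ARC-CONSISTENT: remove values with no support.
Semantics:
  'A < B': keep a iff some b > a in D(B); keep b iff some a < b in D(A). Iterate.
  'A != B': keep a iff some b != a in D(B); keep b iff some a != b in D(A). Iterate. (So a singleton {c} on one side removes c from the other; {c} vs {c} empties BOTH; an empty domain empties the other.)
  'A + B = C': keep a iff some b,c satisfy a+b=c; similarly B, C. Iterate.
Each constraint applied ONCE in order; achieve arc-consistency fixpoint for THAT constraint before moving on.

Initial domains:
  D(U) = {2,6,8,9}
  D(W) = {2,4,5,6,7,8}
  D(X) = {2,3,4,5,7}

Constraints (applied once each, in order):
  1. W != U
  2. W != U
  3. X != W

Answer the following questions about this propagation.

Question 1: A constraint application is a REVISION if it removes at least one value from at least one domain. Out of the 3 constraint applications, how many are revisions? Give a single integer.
Constraint 1 (W != U) on D(W)={2,4,5,6,7,8} D(U)={2,6,8,9}: no change => not a revision
Constraint 2 (W != U) on D(W)={2,4,5,6,7,8} D(U)={2,6,8,9}: no change => not a revision
Constraint 3 (X != W) on D(X)={2,3,4,5,7} D(W)={2,4,5,6,7,8}: no change => not a revision
Total revisions = 0

Answer: 0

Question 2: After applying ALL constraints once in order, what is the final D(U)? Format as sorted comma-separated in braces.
Answer: {2,6,8,9}

Derivation:
Constraint 1 (W != U) on D(W)={2,4,5,6,7,8} D(U)={2,6,8,9}: no change
Constraint 2 (W != U) on D(W)={2,4,5,6,7,8} D(U)={2,6,8,9}: no change
Constraint 3 (X != W) on D(X)={2,3,4,5,7} D(W)={2,4,5,6,7,8}: no change
So after all 3 constraints: D(U) = {2,6,8,9}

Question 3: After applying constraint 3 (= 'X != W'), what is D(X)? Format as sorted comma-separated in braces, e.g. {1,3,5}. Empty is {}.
Answer: {2,3,4,5,7}

Derivation:
Constraint 1 (W != U) on D(W)={2,4,5,6,7,8} D(U)={2,6,8,9}: no change
Constraint 2 (W != U) on D(W)={2,4,5,6,7,8} D(U)={2,6,8,9}: no change
Constraint 3 (X != W) on D(X)={2,3,4,5,7} D(W)={2,4,5,6,7,8}: no change
So after constraint 3: D(X) = {2,3,4,5,7}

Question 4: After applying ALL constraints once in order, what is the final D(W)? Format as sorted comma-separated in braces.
Constraint 1 (W != U) on D(W)={2,4,5,6,7,8} D(U)={2,6,8,9}: no change
Constraint 2 (W != U) on D(W)={2,4,5,6,7,8} D(U)={2,6,8,9}: no change
Constraint 3 (X != W) on D(X)={2,3,4,5,7} D(W)={2,4,5,6,7,8}: no change
So after all 3 constraints: D(W) = {2,4,5,6,7,8}

Answer: {2,4,5,6,7,8}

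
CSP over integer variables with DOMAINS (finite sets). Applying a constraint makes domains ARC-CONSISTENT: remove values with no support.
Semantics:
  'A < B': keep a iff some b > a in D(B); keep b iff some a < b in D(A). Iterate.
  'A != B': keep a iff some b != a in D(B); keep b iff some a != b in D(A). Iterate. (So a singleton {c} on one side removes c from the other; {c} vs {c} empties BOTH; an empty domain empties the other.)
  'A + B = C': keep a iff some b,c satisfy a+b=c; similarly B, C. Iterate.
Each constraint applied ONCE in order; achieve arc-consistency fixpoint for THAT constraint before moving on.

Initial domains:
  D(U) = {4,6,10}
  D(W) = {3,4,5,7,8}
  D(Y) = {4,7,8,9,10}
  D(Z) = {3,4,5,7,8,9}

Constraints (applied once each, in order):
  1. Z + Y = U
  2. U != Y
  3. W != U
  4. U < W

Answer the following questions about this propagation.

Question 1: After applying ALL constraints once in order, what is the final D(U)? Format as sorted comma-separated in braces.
Constraint 1 (Z + Y = U) on D(Z)={3,4,5,7,8,9} D(Y)={4,7,8,9,10} D(U)={4,6,10}: Z {3,4,5,7,8,9}->{3}; Y {4,7,8,9,10}->{7}; U {4,6,10}->{10}
Constraint 2 (U != Y) on D(U)={10} D(Y)={7}: no change
Constraint 3 (W != U) on D(W)={3,4,5,7,8} D(U)={10}: no change
Constraint 4 (U < W) on D(U)={10} D(W)={3,4,5,7,8}: U {10}->{}; W {3,4,5,7,8}->{}
So after all 4 constraints: D(U) = {}

Answer: {}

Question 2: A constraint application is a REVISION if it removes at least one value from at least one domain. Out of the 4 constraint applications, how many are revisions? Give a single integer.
Answer: 2

Derivation:
Constraint 1 (Z + Y = U) on D(Z)={3,4,5,7,8,9} D(Y)={4,7,8,9,10} D(U)={4,6,10}: Z {3,4,5,7,8,9}->{3}; Y {4,7,8,9,10}->{7}; U {4,6,10}->{10} => REVISION
Constraint 2 (U != Y) on D(U)={10} D(Y)={7}: no change => not a revision
Constraint 3 (W != U) on D(W)={3,4,5,7,8} D(U)={10}: no change => not a revision
Constraint 4 (U < W) on D(U)={10} D(W)={3,4,5,7,8}: U {10}->{}; W {3,4,5,7,8}->{} => REVISION
Total revisions = 2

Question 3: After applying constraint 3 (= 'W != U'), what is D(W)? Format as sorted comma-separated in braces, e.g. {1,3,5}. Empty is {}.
Constraint 1 (Z + Y = U) on D(Z)={3,4,5,7,8,9} D(Y)={4,7,8,9,10} D(U)={4,6,10}: Z {3,4,5,7,8,9}->{3}; Y {4,7,8,9,10}->{7}; U {4,6,10}->{10}
Constraint 2 (U != Y) on D(U)={10} D(Y)={7}: no change
Constraint 3 (W != U) on D(W)={3,4,5,7,8} D(U)={10}: no change
So after constraint 3: D(W) = {3,4,5,7,8}

Answer: {3,4,5,7,8}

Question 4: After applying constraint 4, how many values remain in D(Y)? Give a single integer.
Constraint 1 (Z + Y = U) on D(Z)={3,4,5,7,8,9} D(Y)={4,7,8,9,10} D(U)={4,6,10}: Z {3,4,5,7,8,9}->{3}; Y {4,7,8,9,10}->{7}; U {4,6,10}->{10}
Constraint 2 (U != Y) on D(U)={10} D(Y)={7}: no change
Constraint 3 (W != U) on D(W)={3,4,5,7,8} D(U)={10}: no change
Constraint 4 (U < W) on D(U)={10} D(W)={3,4,5,7,8}: U {10}->{}; W {3,4,5,7,8}->{}
So after constraint 4: D(Y)={7}, size = 1

Answer: 1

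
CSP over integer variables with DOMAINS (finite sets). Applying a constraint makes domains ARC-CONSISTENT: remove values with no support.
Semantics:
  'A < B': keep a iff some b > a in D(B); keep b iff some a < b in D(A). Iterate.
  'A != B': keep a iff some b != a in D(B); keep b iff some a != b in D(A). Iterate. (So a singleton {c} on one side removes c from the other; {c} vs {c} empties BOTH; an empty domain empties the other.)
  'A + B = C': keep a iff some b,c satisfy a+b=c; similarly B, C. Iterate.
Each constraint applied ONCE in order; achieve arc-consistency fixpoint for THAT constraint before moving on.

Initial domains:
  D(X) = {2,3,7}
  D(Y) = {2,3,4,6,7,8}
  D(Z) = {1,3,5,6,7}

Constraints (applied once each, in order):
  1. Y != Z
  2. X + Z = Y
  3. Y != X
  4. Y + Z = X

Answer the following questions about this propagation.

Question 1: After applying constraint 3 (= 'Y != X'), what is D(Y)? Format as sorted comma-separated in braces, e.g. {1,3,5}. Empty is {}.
Constraint 1 (Y != Z) on D(Y)={2,3,4,6,7,8} D(Z)={1,3,5,6,7}: no change
Constraint 2 (X + Z = Y) on D(X)={2,3,7} D(Z)={1,3,5,6,7} D(Y)={2,3,4,6,7,8}: Z {1,3,5,6,7}->{1,3,5,6}; Y {2,3,4,6,7,8}->{3,4,6,7,8}
Constraint 3 (Y != X) on D(Y)={3,4,6,7,8} D(X)={2,3,7}: no change
So after constraint 3: D(Y) = {3,4,6,7,8}

Answer: {3,4,6,7,8}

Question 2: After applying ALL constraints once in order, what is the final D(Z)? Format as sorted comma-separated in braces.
Answer: {1,3}

Derivation:
Constraint 1 (Y != Z) on D(Y)={2,3,4,6,7,8} D(Z)={1,3,5,6,7}: no change
Constraint 2 (X + Z = Y) on D(X)={2,3,7} D(Z)={1,3,5,6,7} D(Y)={2,3,4,6,7,8}: Z {1,3,5,6,7}->{1,3,5,6}; Y {2,3,4,6,7,8}->{3,4,6,7,8}
Constraint 3 (Y != X) on D(Y)={3,4,6,7,8} D(X)={2,3,7}: no change
Constraint 4 (Y + Z = X) on D(Y)={3,4,6,7,8} D(Z)={1,3,5,6} D(X)={2,3,7}: Y {3,4,6,7,8}->{4,6}; Z {1,3,5,6}->{1,3}; X {2,3,7}->{7}
So after all 4 constraints: D(Z) = {1,3}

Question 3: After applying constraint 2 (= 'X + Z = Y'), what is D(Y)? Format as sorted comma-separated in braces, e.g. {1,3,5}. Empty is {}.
Constraint 1 (Y != Z) on D(Y)={2,3,4,6,7,8} D(Z)={1,3,5,6,7}: no change
Constraint 2 (X + Z = Y) on D(X)={2,3,7} D(Z)={1,3,5,6,7} D(Y)={2,3,4,6,7,8}: Z {1,3,5,6,7}->{1,3,5,6}; Y {2,3,4,6,7,8}->{3,4,6,7,8}
So after constraint 2: D(Y) = {3,4,6,7,8}

Answer: {3,4,6,7,8}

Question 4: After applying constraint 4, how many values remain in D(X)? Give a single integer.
Answer: 1

Derivation:
Constraint 1 (Y != Z) on D(Y)={2,3,4,6,7,8} D(Z)={1,3,5,6,7}: no change
Constraint 2 (X + Z = Y) on D(X)={2,3,7} D(Z)={1,3,5,6,7} D(Y)={2,3,4,6,7,8}: Z {1,3,5,6,7}->{1,3,5,6}; Y {2,3,4,6,7,8}->{3,4,6,7,8}
Constraint 3 (Y != X) on D(Y)={3,4,6,7,8} D(X)={2,3,7}: no change
Constraint 4 (Y + Z = X) on D(Y)={3,4,6,7,8} D(Z)={1,3,5,6} D(X)={2,3,7}: Y {3,4,6,7,8}->{4,6}; Z {1,3,5,6}->{1,3}; X {2,3,7}->{7}
So after constraint 4: D(X)={7}, size = 1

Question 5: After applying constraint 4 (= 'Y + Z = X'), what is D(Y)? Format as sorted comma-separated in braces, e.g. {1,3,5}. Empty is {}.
Constraint 1 (Y != Z) on D(Y)={2,3,4,6,7,8} D(Z)={1,3,5,6,7}: no change
Constraint 2 (X + Z = Y) on D(X)={2,3,7} D(Z)={1,3,5,6,7} D(Y)={2,3,4,6,7,8}: Z {1,3,5,6,7}->{1,3,5,6}; Y {2,3,4,6,7,8}->{3,4,6,7,8}
Constraint 3 (Y != X) on D(Y)={3,4,6,7,8} D(X)={2,3,7}: no change
Constraint 4 (Y + Z = X) on D(Y)={3,4,6,7,8} D(Z)={1,3,5,6} D(X)={2,3,7}: Y {3,4,6,7,8}->{4,6}; Z {1,3,5,6}->{1,3}; X {2,3,7}->{7}
So after constraint 4: D(Y) = {4,6}

Answer: {4,6}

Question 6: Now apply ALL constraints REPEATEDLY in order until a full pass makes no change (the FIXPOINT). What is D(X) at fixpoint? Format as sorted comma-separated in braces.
Answer: {}

Derivation:
pass 0 (initial): D(X)={2,3,7}
pass 1: X {2,3,7}->{7}; Y {2,3,4,6,7,8}->{4,6}; Z {1,3,5,6,7}->{1,3}
pass 2: X {7}->{}; Y {4,6}->{}; Z {1,3}->{}
pass 3: no change
Fixpoint after 3 passes: D(X) = {}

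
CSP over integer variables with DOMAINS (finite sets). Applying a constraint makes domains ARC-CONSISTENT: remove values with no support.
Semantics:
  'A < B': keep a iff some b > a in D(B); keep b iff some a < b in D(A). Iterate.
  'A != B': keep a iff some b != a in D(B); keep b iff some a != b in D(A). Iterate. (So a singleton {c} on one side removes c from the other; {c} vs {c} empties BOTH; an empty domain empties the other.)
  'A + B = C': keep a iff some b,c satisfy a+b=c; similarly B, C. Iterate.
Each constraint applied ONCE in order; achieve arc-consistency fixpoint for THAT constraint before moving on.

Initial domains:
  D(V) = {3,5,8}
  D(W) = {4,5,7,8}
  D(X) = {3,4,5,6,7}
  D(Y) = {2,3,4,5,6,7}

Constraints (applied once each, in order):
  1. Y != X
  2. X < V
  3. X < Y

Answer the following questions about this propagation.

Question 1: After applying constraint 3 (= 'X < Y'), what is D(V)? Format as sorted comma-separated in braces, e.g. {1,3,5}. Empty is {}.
Constraint 1 (Y != X) on D(Y)={2,3,4,5,6,7} D(X)={3,4,5,6,7}: no change
Constraint 2 (X < V) on D(X)={3,4,5,6,7} D(V)={3,5,8}: V {3,5,8}->{5,8}
Constraint 3 (X < Y) on D(X)={3,4,5,6,7} D(Y)={2,3,4,5,6,7}: X {3,4,5,6,7}->{3,4,5,6}; Y {2,3,4,5,6,7}->{4,5,6,7}
So after constraint 3: D(V) = {5,8}

Answer: {5,8}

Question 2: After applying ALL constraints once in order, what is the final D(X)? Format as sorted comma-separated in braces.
Constraint 1 (Y != X) on D(Y)={2,3,4,5,6,7} D(X)={3,4,5,6,7}: no change
Constraint 2 (X < V) on D(X)={3,4,5,6,7} D(V)={3,5,8}: V {3,5,8}->{5,8}
Constraint 3 (X < Y) on D(X)={3,4,5,6,7} D(Y)={2,3,4,5,6,7}: X {3,4,5,6,7}->{3,4,5,6}; Y {2,3,4,5,6,7}->{4,5,6,7}
So after all 3 constraints: D(X) = {3,4,5,6}

Answer: {3,4,5,6}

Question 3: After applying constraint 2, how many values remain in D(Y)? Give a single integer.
Answer: 6

Derivation:
Constraint 1 (Y != X) on D(Y)={2,3,4,5,6,7} D(X)={3,4,5,6,7}: no change
Constraint 2 (X < V) on D(X)={3,4,5,6,7} D(V)={3,5,8}: V {3,5,8}->{5,8}
So after constraint 2: D(Y)={2,3,4,5,6,7}, size = 6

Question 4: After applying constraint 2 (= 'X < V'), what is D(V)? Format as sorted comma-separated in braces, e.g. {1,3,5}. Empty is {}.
Constraint 1 (Y != X) on D(Y)={2,3,4,5,6,7} D(X)={3,4,5,6,7}: no change
Constraint 2 (X < V) on D(X)={3,4,5,6,7} D(V)={3,5,8}: V {3,5,8}->{5,8}
So after constraint 2: D(V) = {5,8}

Answer: {5,8}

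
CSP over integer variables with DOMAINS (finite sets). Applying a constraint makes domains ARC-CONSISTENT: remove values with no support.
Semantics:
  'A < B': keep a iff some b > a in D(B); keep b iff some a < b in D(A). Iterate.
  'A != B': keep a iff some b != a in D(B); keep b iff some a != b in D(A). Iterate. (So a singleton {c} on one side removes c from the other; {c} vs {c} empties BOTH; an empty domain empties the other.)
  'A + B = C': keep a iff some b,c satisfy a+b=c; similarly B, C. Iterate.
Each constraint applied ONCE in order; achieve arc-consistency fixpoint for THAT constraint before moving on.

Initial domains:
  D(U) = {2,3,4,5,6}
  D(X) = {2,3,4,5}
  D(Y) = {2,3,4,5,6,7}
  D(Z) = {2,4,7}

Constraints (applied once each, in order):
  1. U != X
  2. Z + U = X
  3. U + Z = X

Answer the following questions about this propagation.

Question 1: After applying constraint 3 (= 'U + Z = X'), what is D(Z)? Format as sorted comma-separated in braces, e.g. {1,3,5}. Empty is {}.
Constraint 1 (U != X) on D(U)={2,3,4,5,6} D(X)={2,3,4,5}: no change
Constraint 2 (Z + U = X) on D(Z)={2,4,7} D(U)={2,3,4,5,6} D(X)={2,3,4,5}: Z {2,4,7}->{2}; U {2,3,4,5,6}->{2,3}; X {2,3,4,5}->{4,5}
Constraint 3 (U + Z = X) on D(U)={2,3} D(Z)={2} D(X)={4,5}: no change
So after constraint 3: D(Z) = {2}

Answer: {2}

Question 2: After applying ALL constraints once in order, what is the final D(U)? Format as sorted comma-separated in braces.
Constraint 1 (U != X) on D(U)={2,3,4,5,6} D(X)={2,3,4,5}: no change
Constraint 2 (Z + U = X) on D(Z)={2,4,7} D(U)={2,3,4,5,6} D(X)={2,3,4,5}: Z {2,4,7}->{2}; U {2,3,4,5,6}->{2,3}; X {2,3,4,5}->{4,5}
Constraint 3 (U + Z = X) on D(U)={2,3} D(Z)={2} D(X)={4,5}: no change
So after all 3 constraints: D(U) = {2,3}

Answer: {2,3}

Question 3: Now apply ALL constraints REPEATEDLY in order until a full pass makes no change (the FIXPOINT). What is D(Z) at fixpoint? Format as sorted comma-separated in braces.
Answer: {2}

Derivation:
pass 0 (initial): D(Z)={2,4,7}
pass 1: U {2,3,4,5,6}->{2,3}; X {2,3,4,5}->{4,5}; Z {2,4,7}->{2}
pass 2: no change
Fixpoint after 2 passes: D(Z) = {2}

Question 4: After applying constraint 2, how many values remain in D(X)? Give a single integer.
Answer: 2

Derivation:
Constraint 1 (U != X) on D(U)={2,3,4,5,6} D(X)={2,3,4,5}: no change
Constraint 2 (Z + U = X) on D(Z)={2,4,7} D(U)={2,3,4,5,6} D(X)={2,3,4,5}: Z {2,4,7}->{2}; U {2,3,4,5,6}->{2,3}; X {2,3,4,5}->{4,5}
So after constraint 2: D(X)={4,5}, size = 2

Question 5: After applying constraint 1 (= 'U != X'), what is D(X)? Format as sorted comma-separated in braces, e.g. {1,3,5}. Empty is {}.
Answer: {2,3,4,5}

Derivation:
Constraint 1 (U != X) on D(U)={2,3,4,5,6} D(X)={2,3,4,5}: no change
So after constraint 1: D(X) = {2,3,4,5}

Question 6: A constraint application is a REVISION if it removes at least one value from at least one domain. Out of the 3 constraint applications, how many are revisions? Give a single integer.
Constraint 1 (U != X) on D(U)={2,3,4,5,6} D(X)={2,3,4,5}: no change => not a revision
Constraint 2 (Z + U = X) on D(Z)={2,4,7} D(U)={2,3,4,5,6} D(X)={2,3,4,5}: Z {2,4,7}->{2}; U {2,3,4,5,6}->{2,3}; X {2,3,4,5}->{4,5} => REVISION
Constraint 3 (U + Z = X) on D(U)={2,3} D(Z)={2} D(X)={4,5}: no change => not a revision
Total revisions = 1

Answer: 1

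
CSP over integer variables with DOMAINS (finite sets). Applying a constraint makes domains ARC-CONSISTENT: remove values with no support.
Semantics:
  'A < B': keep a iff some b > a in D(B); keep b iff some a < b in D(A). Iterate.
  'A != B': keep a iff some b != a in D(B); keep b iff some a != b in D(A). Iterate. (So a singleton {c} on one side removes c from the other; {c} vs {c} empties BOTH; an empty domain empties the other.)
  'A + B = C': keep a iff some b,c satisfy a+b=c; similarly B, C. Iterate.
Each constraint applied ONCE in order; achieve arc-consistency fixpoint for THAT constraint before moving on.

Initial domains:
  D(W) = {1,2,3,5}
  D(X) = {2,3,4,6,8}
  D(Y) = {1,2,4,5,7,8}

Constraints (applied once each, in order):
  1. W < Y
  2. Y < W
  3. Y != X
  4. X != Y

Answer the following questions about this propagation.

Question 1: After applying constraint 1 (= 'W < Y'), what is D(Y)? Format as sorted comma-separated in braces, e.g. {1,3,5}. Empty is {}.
Answer: {2,4,5,7,8}

Derivation:
Constraint 1 (W < Y) on D(W)={1,2,3,5} D(Y)={1,2,4,5,7,8}: Y {1,2,4,5,7,8}->{2,4,5,7,8}
So after constraint 1: D(Y) = {2,4,5,7,8}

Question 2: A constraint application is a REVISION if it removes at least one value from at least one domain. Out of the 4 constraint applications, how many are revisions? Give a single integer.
Answer: 2

Derivation:
Constraint 1 (W < Y) on D(W)={1,2,3,5} D(Y)={1,2,4,5,7,8}: Y {1,2,4,5,7,8}->{2,4,5,7,8} => REVISION
Constraint 2 (Y < W) on D(Y)={2,4,5,7,8} D(W)={1,2,3,5}: Y {2,4,5,7,8}->{2,4}; W {1,2,3,5}->{3,5} => REVISION
Constraint 3 (Y != X) on D(Y)={2,4} D(X)={2,3,4,6,8}: no change => not a revision
Constraint 4 (X != Y) on D(X)={2,3,4,6,8} D(Y)={2,4}: no change => not a revision
Total revisions = 2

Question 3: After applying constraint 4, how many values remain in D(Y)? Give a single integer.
Constraint 1 (W < Y) on D(W)={1,2,3,5} D(Y)={1,2,4,5,7,8}: Y {1,2,4,5,7,8}->{2,4,5,7,8}
Constraint 2 (Y < W) on D(Y)={2,4,5,7,8} D(W)={1,2,3,5}: Y {2,4,5,7,8}->{2,4}; W {1,2,3,5}->{3,5}
Constraint 3 (Y != X) on D(Y)={2,4} D(X)={2,3,4,6,8}: no change
Constraint 4 (X != Y) on D(X)={2,3,4,6,8} D(Y)={2,4}: no change
So after constraint 4: D(Y)={2,4}, size = 2

Answer: 2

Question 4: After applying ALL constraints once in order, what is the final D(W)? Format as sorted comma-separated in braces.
Answer: {3,5}

Derivation:
Constraint 1 (W < Y) on D(W)={1,2,3,5} D(Y)={1,2,4,5,7,8}: Y {1,2,4,5,7,8}->{2,4,5,7,8}
Constraint 2 (Y < W) on D(Y)={2,4,5,7,8} D(W)={1,2,3,5}: Y {2,4,5,7,8}->{2,4}; W {1,2,3,5}->{3,5}
Constraint 3 (Y != X) on D(Y)={2,4} D(X)={2,3,4,6,8}: no change
Constraint 4 (X != Y) on D(X)={2,3,4,6,8} D(Y)={2,4}: no change
So after all 4 constraints: D(W) = {3,5}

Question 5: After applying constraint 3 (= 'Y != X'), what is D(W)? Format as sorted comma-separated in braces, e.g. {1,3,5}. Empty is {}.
Constraint 1 (W < Y) on D(W)={1,2,3,5} D(Y)={1,2,4,5,7,8}: Y {1,2,4,5,7,8}->{2,4,5,7,8}
Constraint 2 (Y < W) on D(Y)={2,4,5,7,8} D(W)={1,2,3,5}: Y {2,4,5,7,8}->{2,4}; W {1,2,3,5}->{3,5}
Constraint 3 (Y != X) on D(Y)={2,4} D(X)={2,3,4,6,8}: no change
So after constraint 3: D(W) = {3,5}

Answer: {3,5}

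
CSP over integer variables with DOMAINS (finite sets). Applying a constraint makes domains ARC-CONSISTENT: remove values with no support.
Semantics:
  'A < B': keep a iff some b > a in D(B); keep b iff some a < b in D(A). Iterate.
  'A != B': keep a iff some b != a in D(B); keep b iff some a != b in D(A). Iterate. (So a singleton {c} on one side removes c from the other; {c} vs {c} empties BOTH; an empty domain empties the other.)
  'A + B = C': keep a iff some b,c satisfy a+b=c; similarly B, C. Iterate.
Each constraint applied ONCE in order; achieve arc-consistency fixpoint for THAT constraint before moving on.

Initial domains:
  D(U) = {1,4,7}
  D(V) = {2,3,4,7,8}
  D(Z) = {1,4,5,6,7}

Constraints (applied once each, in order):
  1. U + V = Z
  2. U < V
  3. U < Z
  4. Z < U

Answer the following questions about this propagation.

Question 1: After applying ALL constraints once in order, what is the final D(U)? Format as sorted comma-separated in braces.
Constraint 1 (U + V = Z) on D(U)={1,4,7} D(V)={2,3,4,7,8} D(Z)={1,4,5,6,7}: U {1,4,7}->{1,4}; V {2,3,4,7,8}->{2,3,4}; Z {1,4,5,6,7}->{4,5,6,7}
Constraint 2 (U < V) on D(U)={1,4} D(V)={2,3,4}: U {1,4}->{1}
Constraint 3 (U < Z) on D(U)={1} D(Z)={4,5,6,7}: no change
Constraint 4 (Z < U) on D(Z)={4,5,6,7} D(U)={1}: Z {4,5,6,7}->{}; U {1}->{}
So after all 4 constraints: D(U) = {}

Answer: {}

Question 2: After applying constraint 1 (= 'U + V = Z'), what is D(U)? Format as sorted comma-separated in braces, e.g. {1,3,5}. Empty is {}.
Answer: {1,4}

Derivation:
Constraint 1 (U + V = Z) on D(U)={1,4,7} D(V)={2,3,4,7,8} D(Z)={1,4,5,6,7}: U {1,4,7}->{1,4}; V {2,3,4,7,8}->{2,3,4}; Z {1,4,5,6,7}->{4,5,6,7}
So after constraint 1: D(U) = {1,4}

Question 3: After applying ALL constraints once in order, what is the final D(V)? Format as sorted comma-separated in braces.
Constraint 1 (U + V = Z) on D(U)={1,4,7} D(V)={2,3,4,7,8} D(Z)={1,4,5,6,7}: U {1,4,7}->{1,4}; V {2,3,4,7,8}->{2,3,4}; Z {1,4,5,6,7}->{4,5,6,7}
Constraint 2 (U < V) on D(U)={1,4} D(V)={2,3,4}: U {1,4}->{1}
Constraint 3 (U < Z) on D(U)={1} D(Z)={4,5,6,7}: no change
Constraint 4 (Z < U) on D(Z)={4,5,6,7} D(U)={1}: Z {4,5,6,7}->{}; U {1}->{}
So after all 4 constraints: D(V) = {2,3,4}

Answer: {2,3,4}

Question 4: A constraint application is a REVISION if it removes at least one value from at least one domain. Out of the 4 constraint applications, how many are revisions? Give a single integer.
Constraint 1 (U + V = Z) on D(U)={1,4,7} D(V)={2,3,4,7,8} D(Z)={1,4,5,6,7}: U {1,4,7}->{1,4}; V {2,3,4,7,8}->{2,3,4}; Z {1,4,5,6,7}->{4,5,6,7} => REVISION
Constraint 2 (U < V) on D(U)={1,4} D(V)={2,3,4}: U {1,4}->{1} => REVISION
Constraint 3 (U < Z) on D(U)={1} D(Z)={4,5,6,7}: no change => not a revision
Constraint 4 (Z < U) on D(Z)={4,5,6,7} D(U)={1}: Z {4,5,6,7}->{}; U {1}->{} => REVISION
Total revisions = 3

Answer: 3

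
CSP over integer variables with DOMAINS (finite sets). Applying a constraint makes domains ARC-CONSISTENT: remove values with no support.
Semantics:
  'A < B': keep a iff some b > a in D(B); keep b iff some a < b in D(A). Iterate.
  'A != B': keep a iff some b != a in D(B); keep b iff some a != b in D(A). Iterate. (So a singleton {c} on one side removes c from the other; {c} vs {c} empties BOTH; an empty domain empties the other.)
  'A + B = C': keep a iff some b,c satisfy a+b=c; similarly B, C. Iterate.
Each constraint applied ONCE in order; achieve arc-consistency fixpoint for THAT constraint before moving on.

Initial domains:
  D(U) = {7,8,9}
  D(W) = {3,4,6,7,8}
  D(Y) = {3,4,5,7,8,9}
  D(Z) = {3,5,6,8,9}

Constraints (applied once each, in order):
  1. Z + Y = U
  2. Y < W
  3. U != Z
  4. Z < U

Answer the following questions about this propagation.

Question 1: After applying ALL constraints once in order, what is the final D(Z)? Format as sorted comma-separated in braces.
Constraint 1 (Z + Y = U) on D(Z)={3,5,6,8,9} D(Y)={3,4,5,7,8,9} D(U)={7,8,9}: Z {3,5,6,8,9}->{3,5,6}; Y {3,4,5,7,8,9}->{3,4,5}
Constraint 2 (Y < W) on D(Y)={3,4,5} D(W)={3,4,6,7,8}: W {3,4,6,7,8}->{4,6,7,8}
Constraint 3 (U != Z) on D(U)={7,8,9} D(Z)={3,5,6}: no change
Constraint 4 (Z < U) on D(Z)={3,5,6} D(U)={7,8,9}: no change
So after all 4 constraints: D(Z) = {3,5,6}

Answer: {3,5,6}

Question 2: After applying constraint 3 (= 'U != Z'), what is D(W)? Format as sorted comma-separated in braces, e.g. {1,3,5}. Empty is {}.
Constraint 1 (Z + Y = U) on D(Z)={3,5,6,8,9} D(Y)={3,4,5,7,8,9} D(U)={7,8,9}: Z {3,5,6,8,9}->{3,5,6}; Y {3,4,5,7,8,9}->{3,4,5}
Constraint 2 (Y < W) on D(Y)={3,4,5} D(W)={3,4,6,7,8}: W {3,4,6,7,8}->{4,6,7,8}
Constraint 3 (U != Z) on D(U)={7,8,9} D(Z)={3,5,6}: no change
So after constraint 3: D(W) = {4,6,7,8}

Answer: {4,6,7,8}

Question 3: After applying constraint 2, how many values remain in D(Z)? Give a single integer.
Answer: 3

Derivation:
Constraint 1 (Z + Y = U) on D(Z)={3,5,6,8,9} D(Y)={3,4,5,7,8,9} D(U)={7,8,9}: Z {3,5,6,8,9}->{3,5,6}; Y {3,4,5,7,8,9}->{3,4,5}
Constraint 2 (Y < W) on D(Y)={3,4,5} D(W)={3,4,6,7,8}: W {3,4,6,7,8}->{4,6,7,8}
So after constraint 2: D(Z)={3,5,6}, size = 3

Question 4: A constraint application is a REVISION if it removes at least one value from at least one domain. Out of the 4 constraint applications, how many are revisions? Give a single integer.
Constraint 1 (Z + Y = U) on D(Z)={3,5,6,8,9} D(Y)={3,4,5,7,8,9} D(U)={7,8,9}: Z {3,5,6,8,9}->{3,5,6}; Y {3,4,5,7,8,9}->{3,4,5} => REVISION
Constraint 2 (Y < W) on D(Y)={3,4,5} D(W)={3,4,6,7,8}: W {3,4,6,7,8}->{4,6,7,8} => REVISION
Constraint 3 (U != Z) on D(U)={7,8,9} D(Z)={3,5,6}: no change => not a revision
Constraint 4 (Z < U) on D(Z)={3,5,6} D(U)={7,8,9}: no change => not a revision
Total revisions = 2

Answer: 2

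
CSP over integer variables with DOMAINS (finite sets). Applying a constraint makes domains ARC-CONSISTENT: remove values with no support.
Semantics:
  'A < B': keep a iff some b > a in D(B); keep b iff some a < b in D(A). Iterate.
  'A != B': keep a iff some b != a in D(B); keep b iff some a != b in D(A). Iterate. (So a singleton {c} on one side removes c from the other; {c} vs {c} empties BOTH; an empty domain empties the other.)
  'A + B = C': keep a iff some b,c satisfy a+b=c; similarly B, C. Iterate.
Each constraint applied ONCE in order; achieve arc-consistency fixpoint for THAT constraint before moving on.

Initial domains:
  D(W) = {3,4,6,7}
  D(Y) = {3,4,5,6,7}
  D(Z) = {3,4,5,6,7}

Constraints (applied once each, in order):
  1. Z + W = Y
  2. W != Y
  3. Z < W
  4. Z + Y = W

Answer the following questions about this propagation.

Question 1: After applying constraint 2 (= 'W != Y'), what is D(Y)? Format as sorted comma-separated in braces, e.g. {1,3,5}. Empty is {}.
Answer: {6,7}

Derivation:
Constraint 1 (Z + W = Y) on D(Z)={3,4,5,6,7} D(W)={3,4,6,7} D(Y)={3,4,5,6,7}: Z {3,4,5,6,7}->{3,4}; W {3,4,6,7}->{3,4}; Y {3,4,5,6,7}->{6,7}
Constraint 2 (W != Y) on D(W)={3,4} D(Y)={6,7}: no change
So after constraint 2: D(Y) = {6,7}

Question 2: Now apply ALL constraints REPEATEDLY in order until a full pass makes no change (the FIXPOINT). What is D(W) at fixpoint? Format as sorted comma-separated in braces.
Answer: {}

Derivation:
pass 0 (initial): D(W)={3,4,6,7}
pass 1: W {3,4,6,7}->{}; Y {3,4,5,6,7}->{}; Z {3,4,5,6,7}->{}
pass 2: no change
Fixpoint after 2 passes: D(W) = {}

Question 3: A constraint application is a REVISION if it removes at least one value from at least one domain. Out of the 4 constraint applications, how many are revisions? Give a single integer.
Constraint 1 (Z + W = Y) on D(Z)={3,4,5,6,7} D(W)={3,4,6,7} D(Y)={3,4,5,6,7}: Z {3,4,5,6,7}->{3,4}; W {3,4,6,7}->{3,4}; Y {3,4,5,6,7}->{6,7} => REVISION
Constraint 2 (W != Y) on D(W)={3,4} D(Y)={6,7}: no change => not a revision
Constraint 3 (Z < W) on D(Z)={3,4} D(W)={3,4}: Z {3,4}->{3}; W {3,4}->{4} => REVISION
Constraint 4 (Z + Y = W) on D(Z)={3} D(Y)={6,7} D(W)={4}: Z {3}->{}; Y {6,7}->{}; W {4}->{} => REVISION
Total revisions = 3

Answer: 3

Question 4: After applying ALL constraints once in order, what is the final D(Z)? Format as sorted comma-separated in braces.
Constraint 1 (Z + W = Y) on D(Z)={3,4,5,6,7} D(W)={3,4,6,7} D(Y)={3,4,5,6,7}: Z {3,4,5,6,7}->{3,4}; W {3,4,6,7}->{3,4}; Y {3,4,5,6,7}->{6,7}
Constraint 2 (W != Y) on D(W)={3,4} D(Y)={6,7}: no change
Constraint 3 (Z < W) on D(Z)={3,4} D(W)={3,4}: Z {3,4}->{3}; W {3,4}->{4}
Constraint 4 (Z + Y = W) on D(Z)={3} D(Y)={6,7} D(W)={4}: Z {3}->{}; Y {6,7}->{}; W {4}->{}
So after all 4 constraints: D(Z) = {}

Answer: {}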